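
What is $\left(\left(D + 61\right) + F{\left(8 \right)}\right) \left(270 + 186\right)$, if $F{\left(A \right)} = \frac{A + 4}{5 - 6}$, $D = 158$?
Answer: $94392$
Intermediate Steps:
$F{\left(A \right)} = -4 - A$ ($F{\left(A \right)} = \frac{4 + A}{-1} = \left(4 + A\right) \left(-1\right) = -4 - A$)
$\left(\left(D + 61\right) + F{\left(8 \right)}\right) \left(270 + 186\right) = \left(\left(158 + 61\right) - 12\right) \left(270 + 186\right) = \left(219 - 12\right) 456 = 207 \cdot 456 = 94392$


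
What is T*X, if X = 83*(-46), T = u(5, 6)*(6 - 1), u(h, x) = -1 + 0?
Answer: 19090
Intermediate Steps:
u(h, x) = -1
T = -5 (T = -(6 - 1) = -1*5 = -5)
X = -3818
T*X = -5*(-3818) = 19090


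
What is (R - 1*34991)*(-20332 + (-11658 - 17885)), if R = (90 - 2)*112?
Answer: 1253608125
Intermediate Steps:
R = 9856 (R = 88*112 = 9856)
(R - 1*34991)*(-20332 + (-11658 - 17885)) = (9856 - 1*34991)*(-20332 + (-11658 - 17885)) = (9856 - 34991)*(-20332 - 29543) = -25135*(-49875) = 1253608125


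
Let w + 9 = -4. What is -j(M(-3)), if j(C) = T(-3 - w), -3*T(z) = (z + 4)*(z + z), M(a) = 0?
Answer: 280/3 ≈ 93.333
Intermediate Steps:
w = -13 (w = -9 - 4 = -13)
T(z) = -2*z*(4 + z)/3 (T(z) = -(z + 4)*(z + z)/3 = -(4 + z)*2*z/3 = -2*z*(4 + z)/3)
j(C) = -280/3 (j(C) = -2*(-3 - 1*(-13))*(4 + (-3 - 1*(-13)))/3 = -2*(-3 + 13)*(4 + (-3 + 13))/3 = -⅔*10*(4 + 10) = -⅔*10*14 = -280/3)
-j(M(-3)) = -1*(-280/3) = 280/3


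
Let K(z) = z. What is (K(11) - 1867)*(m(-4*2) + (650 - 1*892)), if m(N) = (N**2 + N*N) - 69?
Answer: 339648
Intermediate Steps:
m(N) = -69 + 2*N**2 (m(N) = (N**2 + N**2) - 69 = 2*N**2 - 69 = -69 + 2*N**2)
(K(11) - 1867)*(m(-4*2) + (650 - 1*892)) = (11 - 1867)*((-69 + 2*(-4*2)**2) + (650 - 1*892)) = -1856*((-69 + 2*(-8)**2) + (650 - 892)) = -1856*((-69 + 2*64) - 242) = -1856*((-69 + 128) - 242) = -1856*(59 - 242) = -1856*(-183) = 339648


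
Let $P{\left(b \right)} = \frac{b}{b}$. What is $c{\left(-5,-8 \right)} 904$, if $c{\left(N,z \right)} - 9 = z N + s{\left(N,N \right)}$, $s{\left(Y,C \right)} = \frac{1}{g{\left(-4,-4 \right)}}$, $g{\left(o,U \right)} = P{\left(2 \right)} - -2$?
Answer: $\frac{133792}{3} \approx 44597.0$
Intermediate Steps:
$P{\left(b \right)} = 1$
$g{\left(o,U \right)} = 3$ ($g{\left(o,U \right)} = 1 - -2 = 1 + 2 = 3$)
$s{\left(Y,C \right)} = \frac{1}{3}$
$c{\left(N,z \right)} = \frac{28}{3} + N z$ ($c{\left(N,z \right)} = 9 + \left(z N + \frac{1}{3}\right) = 9 + \left(N z + \frac{1}{3}\right) = 9 + \left(\frac{1}{3} + N z\right) = \frac{28}{3} + N z$)
$c{\left(-5,-8 \right)} 904 = \left(\frac{28}{3} - -40\right) 904 = \left(\frac{28}{3} + 40\right) 904 = \frac{148}{3} \cdot 904 = \frac{133792}{3}$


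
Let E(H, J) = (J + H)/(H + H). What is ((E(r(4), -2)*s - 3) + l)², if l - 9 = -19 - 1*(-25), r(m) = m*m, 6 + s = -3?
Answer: 16641/256 ≈ 65.004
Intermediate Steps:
s = -9 (s = -6 - 3 = -9)
r(m) = m²
E(H, J) = (H + J)/(2*H) (E(H, J) = (H + J)/((2*H)) = (H + J)*(1/(2*H)) = (H + J)/(2*H))
l = 15 (l = 9 + (-19 - 1*(-25)) = 9 + (-19 + 25) = 9 + 6 = 15)
((E(r(4), -2)*s - 3) + l)² = ((((4² - 2)/(2*(4²)))*(-9) - 3) + 15)² = ((((½)*(16 - 2)/16)*(-9) - 3) + 15)² = ((((½)*(1/16)*14)*(-9) - 3) + 15)² = (((7/16)*(-9) - 3) + 15)² = ((-63/16 - 3) + 15)² = (-111/16 + 15)² = (129/16)² = 16641/256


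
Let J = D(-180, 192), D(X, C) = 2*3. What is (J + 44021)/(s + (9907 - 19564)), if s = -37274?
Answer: -44027/46931 ≈ -0.93812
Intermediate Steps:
D(X, C) = 6
J = 6
(J + 44021)/(s + (9907 - 19564)) = (6 + 44021)/(-37274 + (9907 - 19564)) = 44027/(-37274 - 9657) = 44027/(-46931) = 44027*(-1/46931) = -44027/46931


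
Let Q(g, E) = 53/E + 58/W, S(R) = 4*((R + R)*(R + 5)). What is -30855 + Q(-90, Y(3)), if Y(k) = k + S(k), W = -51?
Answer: -102287194/3315 ≈ -30856.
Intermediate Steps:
S(R) = 8*R*(5 + R) (S(R) = 4*((2*R)*(5 + R)) = 4*(2*R*(5 + R)) = 8*R*(5 + R))
Y(k) = k + 8*k*(5 + k)
Q(g, E) = -58/51 + 53/E (Q(g, E) = 53/E + 58/(-51) = 53/E + 58*(-1/51) = 53/E - 58/51 = -58/51 + 53/E)
-30855 + Q(-90, Y(3)) = -30855 + (-58/51 + 53/((3*(41 + 8*3)))) = -30855 + (-58/51 + 53/((3*(41 + 24)))) = -30855 + (-58/51 + 53/((3*65))) = -30855 + (-58/51 + 53/195) = -30855 - 2869/3315 = -102287194/3315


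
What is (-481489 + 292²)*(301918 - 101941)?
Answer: -79235886825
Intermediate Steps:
(-481489 + 292²)*(301918 - 101941) = (-481489 + 85264)*199977 = -396225*199977 = -79235886825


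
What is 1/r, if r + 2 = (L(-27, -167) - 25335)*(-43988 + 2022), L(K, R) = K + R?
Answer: 1/1071350012 ≈ 9.3340e-10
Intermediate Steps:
r = 1071350012 (r = -2 + ((-27 - 167) - 25335)*(-43988 + 2022) = -2 + (-194 - 25335)*(-41966) = -2 - 25529*(-41966) = -2 + 1071350014 = 1071350012)
1/r = 1/1071350012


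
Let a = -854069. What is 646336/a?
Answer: -646336/854069 ≈ -0.75677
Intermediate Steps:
646336/a = 646336/(-854069) = 646336*(-1/854069) = -646336/854069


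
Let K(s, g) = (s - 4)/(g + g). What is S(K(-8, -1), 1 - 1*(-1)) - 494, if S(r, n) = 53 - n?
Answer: -443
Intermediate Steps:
K(s, g) = (-4 + s)/(2*g) (K(s, g) = (-4 + s)/((2*g)) = (-4 + s)*(1/(2*g)) = (-4 + s)/(2*g))
S(K(-8, -1), 1 - 1*(-1)) - 494 = (53 - (1 - 1*(-1))) - 494 = (53 - (1 + 1)) - 494 = (53 - 1*2) - 494 = (53 - 2) - 494 = 51 - 494 = -443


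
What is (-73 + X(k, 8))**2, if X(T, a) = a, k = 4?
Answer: 4225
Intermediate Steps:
(-73 + X(k, 8))**2 = (-73 + 8)**2 = (-65)**2 = 4225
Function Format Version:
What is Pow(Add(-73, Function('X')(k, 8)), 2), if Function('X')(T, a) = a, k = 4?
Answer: 4225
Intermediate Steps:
Pow(Add(-73, Function('X')(k, 8)), 2) = Pow(Add(-73, 8), 2) = Pow(-65, 2) = 4225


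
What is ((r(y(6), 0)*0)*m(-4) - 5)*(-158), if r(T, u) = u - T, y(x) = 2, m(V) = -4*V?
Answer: 790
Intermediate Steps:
((r(y(6), 0)*0)*m(-4) - 5)*(-158) = (((0 - 1*2)*0)*(-4*(-4)) - 5)*(-158) = (((0 - 2)*0)*16 - 5)*(-158) = (-2*0*16 - 5)*(-158) = (0*16 - 5)*(-158) = (0 - 5)*(-158) = -5*(-158) = 790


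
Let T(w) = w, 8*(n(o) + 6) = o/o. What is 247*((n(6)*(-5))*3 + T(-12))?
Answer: 150423/8 ≈ 18803.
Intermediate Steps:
n(o) = -47/8 (n(o) = -6 + (o/o)/8 = -6 + (⅛)*1 = -6 + ⅛ = -47/8)
247*((n(6)*(-5))*3 + T(-12)) = 247*(-47/8*(-5)*3 - 12) = 247*((235/8)*3 - 12) = 247*(705/8 - 12) = 247*(609/8) = 150423/8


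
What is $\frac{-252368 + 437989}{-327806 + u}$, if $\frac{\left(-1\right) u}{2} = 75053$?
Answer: $- \frac{185621}{477912} \approx -0.3884$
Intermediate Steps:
$u = -150106$ ($u = \left(-2\right) 75053 = -150106$)
$\frac{-252368 + 437989}{-327806 + u} = \frac{-252368 + 437989}{-327806 - 150106} = \frac{185621}{-477912} = 185621 \left(- \frac{1}{477912}\right) = - \frac{185621}{477912}$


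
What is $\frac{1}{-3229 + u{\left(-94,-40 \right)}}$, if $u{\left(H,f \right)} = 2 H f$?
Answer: $\frac{1}{4291} \approx 0.00023305$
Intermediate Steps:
$u{\left(H,f \right)} = 2 H f$
$\frac{1}{-3229 + u{\left(-94,-40 \right)}} = \frac{1}{-3229 + 2 \left(-94\right) \left(-40\right)} = \frac{1}{-3229 + 7520} = \frac{1}{4291}$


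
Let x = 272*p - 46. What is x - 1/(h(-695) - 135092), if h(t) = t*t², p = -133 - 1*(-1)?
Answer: -12073356938649/335837467 ≈ -35950.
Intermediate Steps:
p = -132 (p = -133 + 1 = -132)
h(t) = t³
x = -35950 (x = 272*(-132) - 46 = -35904 - 46 = -35950)
x - 1/(h(-695) - 135092) = -35950 - 1/((-695)³ - 135092) = -35950 - 1/(-335702375 - 135092) = -35950 - 1/(-335837467) = -35950 - 1*(-1/335837467) = -35950 + 1/335837467 = -12073356938649/335837467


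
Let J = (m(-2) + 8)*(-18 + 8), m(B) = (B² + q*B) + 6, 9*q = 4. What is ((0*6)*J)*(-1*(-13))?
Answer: 0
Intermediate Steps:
q = 4/9 (q = (⅑)*4 = 4/9 ≈ 0.44444)
m(B) = 6 + B² + 4*B/9 (m(B) = (B² + 4*B/9) + 6 = 6 + B² + 4*B/9)
J = -1540/9 (J = ((6 + (-2)² + (4/9)*(-2)) + 8)*(-18 + 8) = ((6 + 4 - 8/9) + 8)*(-10) = (82/9 + 8)*(-10) = (154/9)*(-10) = -1540/9 ≈ -171.11)
((0*6)*J)*(-1*(-13)) = ((0*6)*(-1540/9))*(-1*(-13)) = (0*(-1540/9))*13 = 0*13 = 0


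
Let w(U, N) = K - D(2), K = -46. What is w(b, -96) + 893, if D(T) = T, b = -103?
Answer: 845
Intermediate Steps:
w(U, N) = -48 (w(U, N) = -46 - 1*2 = -46 - 2 = -48)
w(b, -96) + 893 = -48 + 893 = 845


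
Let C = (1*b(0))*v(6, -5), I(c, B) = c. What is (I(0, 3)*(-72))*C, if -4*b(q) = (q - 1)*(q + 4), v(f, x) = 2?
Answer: 0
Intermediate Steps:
b(q) = -(-1 + q)*(4 + q)/4 (b(q) = -(q - 1)*(q + 4)/4 = -(-1 + q)*(4 + q)/4)
C = 2 (C = (1*(1 - 3/4*0 - 1/4*0**2))*2 = (1*(1 + 0 - 1/4*0))*2 = (1*(1 + 0 + 0))*2 = (1*1)*2 = 1*2 = 2)
(I(0, 3)*(-72))*C = (0*(-72))*2 = 0*2 = 0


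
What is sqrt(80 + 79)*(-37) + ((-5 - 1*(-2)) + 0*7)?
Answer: -3 - 37*sqrt(159) ≈ -469.55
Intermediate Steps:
sqrt(80 + 79)*(-37) + ((-5 - 1*(-2)) + 0*7) = sqrt(159)*(-37) + ((-5 + 2) + 0) = -37*sqrt(159) + (-3 + 0) = -37*sqrt(159) - 3 = -3 - 37*sqrt(159)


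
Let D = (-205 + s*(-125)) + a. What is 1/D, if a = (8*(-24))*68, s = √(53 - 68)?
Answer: I/(-13261*I + 125*√15) ≈ -7.5309e-5 + 2.7493e-6*I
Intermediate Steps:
s = I*√15 (s = √(-15) = I*√15 ≈ 3.873*I)
a = -13056 (a = -192*68 = -13056)
D = -13261 - 125*I*√15 (D = (-205 + (I*√15)*(-125)) - 13056 = (-205 - 125*I*√15) - 13056 = -13261 - 125*I*√15 ≈ -13261.0 - 484.12*I)
1/D = 1/(-13261 - 125*I*√15)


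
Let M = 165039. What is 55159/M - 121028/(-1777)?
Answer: 20072357635/293274303 ≈ 68.442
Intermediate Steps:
55159/M - 121028/(-1777) = 55159/165039 - 121028/(-1777) = 55159*(1/165039) - 121028*(-1/1777) = 55159/165039 + 121028/1777 = 20072357635/293274303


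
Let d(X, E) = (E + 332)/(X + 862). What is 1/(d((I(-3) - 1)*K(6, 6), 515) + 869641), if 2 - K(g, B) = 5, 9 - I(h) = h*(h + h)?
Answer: 892/775720619 ≈ 1.1499e-6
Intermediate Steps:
I(h) = 9 - 2*h² (I(h) = 9 - h*(h + h) = 9 - h*2*h = 9 - 2*h²)
K(g, B) = -3 (K(g, B) = 2 - 1*5 = 2 - 5 = -3)
d(X, E) = (332 + E)/(862 + X)
1/(d((I(-3) - 1)*K(6, 6), 515) + 869641) = 1/((332 + 515)/(862 + ((9 - 2*(-3)²) - 1)*(-3)) + 869641) = 1/(847/(862 + ((9 - 2*9) - 1)*(-3)) + 869641) = 1/(847/(862 + ((9 - 18) - 1)*(-3)) + 869641) = 1/(847/(862 + (-9 - 1)*(-3)) + 869641) = 1/(847/(862 - 10*(-3)) + 869641) = 1/(847/(862 + 30) + 869641) = 1/(847/892 + 869641) = 1/(775720619/892) = 892/775720619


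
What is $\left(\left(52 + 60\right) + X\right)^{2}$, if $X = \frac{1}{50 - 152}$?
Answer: $\frac{130484929}{10404} \approx 12542.0$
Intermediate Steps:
$X = - \frac{1}{102}$ ($X = \frac{1}{-102} = - \frac{1}{102} \approx -0.0098039$)
$\left(\left(52 + 60\right) + X\right)^{2} = \left(\left(52 + 60\right) - \frac{1}{102}\right)^{2} = \left(112 - \frac{1}{102}\right)^{2} = \left(\frac{11423}{102}\right)^{2} = \frac{130484929}{10404}$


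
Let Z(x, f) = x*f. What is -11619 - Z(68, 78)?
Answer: -16923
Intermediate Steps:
Z(x, f) = f*x
-11619 - Z(68, 78) = -11619 - 78*68 = -11619 - 1*5304 = -11619 - 5304 = -16923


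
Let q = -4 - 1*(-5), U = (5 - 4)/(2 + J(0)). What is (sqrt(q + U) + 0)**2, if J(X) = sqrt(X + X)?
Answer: 3/2 ≈ 1.5000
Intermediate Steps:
J(X) = sqrt(2)*sqrt(X) (J(X) = sqrt(2*X) = sqrt(2)*sqrt(X))
U = 1/2 (U = (5 - 4)/(2 + sqrt(2)*sqrt(0)) = 1/(2 + sqrt(2)*0) = 1/(2 + 0) = 1/2 ≈ 0.50000)
q = 1 (q = -4 + 5 = 1)
(sqrt(q + U) + 0)**2 = (sqrt(1 + 1/2) + 0)**2 = (sqrt(3/2) + 0)**2 = (sqrt(6)/2 + 0)**2 = (sqrt(6)/2)**2 = 3/2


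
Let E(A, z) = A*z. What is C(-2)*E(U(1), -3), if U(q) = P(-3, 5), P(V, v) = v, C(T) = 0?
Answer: 0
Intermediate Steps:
U(q) = 5
C(-2)*E(U(1), -3) = 0*(5*(-3)) = 0*(-15) = 0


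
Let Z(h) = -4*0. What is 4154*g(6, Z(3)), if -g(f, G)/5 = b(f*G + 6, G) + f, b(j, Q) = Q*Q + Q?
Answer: -124620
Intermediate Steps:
Z(h) = 0
b(j, Q) = Q + Q² (b(j, Q) = Q² + Q = Q + Q²)
g(f, G) = -5*f - 5*G*(1 + G) (g(f, G) = -5*(G*(1 + G) + f) = -5*(f + G*(1 + G)) = -5*f - 5*G*(1 + G))
4154*g(6, Z(3)) = 4154*(-5*6 - 5*0*(1 + 0)) = 4154*(-30 - 5*0*1) = 4154*(-30 + 0) = 4154*(-30) = -124620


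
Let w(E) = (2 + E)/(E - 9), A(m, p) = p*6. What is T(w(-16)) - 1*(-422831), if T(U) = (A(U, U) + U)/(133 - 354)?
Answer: 2336141177/5525 ≈ 4.2283e+5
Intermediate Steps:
A(m, p) = 6*p
w(E) = (2 + E)/(-9 + E)
T(U) = -7*U/221 (T(U) = (6*U + U)/(133 - 354) = (7*U)/(-221) = (7*U)*(-1/221) = -7*U/221)
T(w(-16)) - 1*(-422831) = -7*(2 - 16)/(221*(-9 - 16)) - 1*(-422831) = -7*(-14)/(221*(-25)) + 422831 = -(-7)*(-14)/5525 + 422831 = -7/221*14/25 + 422831 = -98/5525 + 422831 = 2336141177/5525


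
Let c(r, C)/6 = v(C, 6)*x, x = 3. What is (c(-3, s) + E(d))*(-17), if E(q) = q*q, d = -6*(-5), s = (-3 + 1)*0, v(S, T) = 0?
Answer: -15300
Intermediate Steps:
s = 0 (s = -2*0 = 0)
c(r, C) = 0 (c(r, C) = 6*(0*3) = 6*0 = 0)
d = 30
E(q) = q²
(c(-3, s) + E(d))*(-17) = (0 + 30²)*(-17) = (0 + 900)*(-17) = 900*(-17) = -15300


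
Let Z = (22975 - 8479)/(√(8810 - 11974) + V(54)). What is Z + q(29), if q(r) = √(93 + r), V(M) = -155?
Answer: -748960/9063 + √122 - 9664*I*√791/9063 ≈ -71.594 - 29.99*I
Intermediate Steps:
Z = 14496/(-155 + 2*I*√791) (Z = (22975 - 8479)/(√(8810 - 11974) - 155) = 14496/(√(-3164) - 155) = 14496/(2*I*√791 - 155) = 14496/(-155 + 2*I*√791) ≈ -82.639 - 29.99*I)
Z + q(29) = (-748960/9063 - 9664*I*√791/9063) + √(93 + 29) = (-748960/9063 - 9664*I*√791/9063) + √122 = -748960/9063 + √122 - 9664*I*√791/9063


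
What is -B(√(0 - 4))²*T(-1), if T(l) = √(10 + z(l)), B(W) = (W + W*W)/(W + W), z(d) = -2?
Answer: √2*(3 - 4*I)/2 ≈ 2.1213 - 2.8284*I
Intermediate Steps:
B(W) = (W + W²)/(2*W) (B(W) = (W + W²)/((2*W)) = (W + W²)*(1/(2*W)) = (W + W²)/(2*W))
T(l) = 2*√2 (T(l) = √(10 - 2) = √8 = 2*√2)
-B(√(0 - 4))²*T(-1) = -(½ + √(0 - 4)/2)²*2*√2 = -(½ + √(-4)/2)²*2*√2 = -(½ + (2*I)/2)²*2*√2 = -(½ + I)²*2*√2 = -2*√2*(½ + I)²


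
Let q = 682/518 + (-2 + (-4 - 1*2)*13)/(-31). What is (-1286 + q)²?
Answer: 105966497764009/64464841 ≈ 1.6438e+6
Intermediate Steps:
q = 31291/8029 (q = 682*(1/518) + (-2 + (-4 - 2)*13)*(-1/31) = 341/259 + (-2 - 6*13)*(-1/31) = 341/259 + (-2 - 78)*(-1/31) = 341/259 - 80*(-1/31) = 341/259 + 80/31 = 31291/8029 ≈ 3.8972)
(-1286 + q)² = (-1286 + 31291/8029)² = (-10294003/8029)² = 105966497764009/64464841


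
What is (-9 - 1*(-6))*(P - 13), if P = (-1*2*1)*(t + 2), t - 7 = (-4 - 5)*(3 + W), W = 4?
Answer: -285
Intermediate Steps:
t = -56 (t = 7 + (-4 - 5)*(3 + 4) = 7 - 9*7 = 7 - 63 = -56)
P = 108 (P = (-1*2*1)*(-56 + 2) = -2*1*(-54) = -2*(-54) = 108)
(-9 - 1*(-6))*(P - 13) = (-9 - 1*(-6))*(108 - 13) = (-9 + 6)*95 = -3*95 = -285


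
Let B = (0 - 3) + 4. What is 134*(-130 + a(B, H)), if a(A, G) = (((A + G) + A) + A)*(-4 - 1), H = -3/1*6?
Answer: -7370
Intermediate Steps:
B = 1 (B = -3 + 4 = 1)
H = -18 (H = -3*1*6 = -3*6 = -18)
a(A, G) = -15*A - 5*G (a(A, G) = ((G + 2*A) + A)*(-5) = (G + 3*A)*(-5) = -15*A - 5*G)
134*(-130 + a(B, H)) = 134*(-130 + (-15*1 - 5*(-18))) = 134*(-130 + (-15 + 90)) = 134*(-130 + 75) = 134*(-55) = -7370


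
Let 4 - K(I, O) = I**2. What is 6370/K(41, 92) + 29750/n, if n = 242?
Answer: 1859585/15609 ≈ 119.14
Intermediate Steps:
K(I, O) = 4 - I**2
6370/K(41, 92) + 29750/n = 6370/(4 - 1*41**2) + 29750/242 = 6370/(4 - 1*1681) + 29750*(1/242) = 6370/(4 - 1681) + 14875/121 = 6370/(-1677) + 14875/121 = 6370*(-1/1677) + 14875/121 = -490/129 + 14875/121 = 1859585/15609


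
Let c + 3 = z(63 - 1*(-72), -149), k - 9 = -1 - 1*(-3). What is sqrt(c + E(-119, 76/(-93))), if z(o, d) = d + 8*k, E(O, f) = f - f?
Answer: 8*I ≈ 8.0*I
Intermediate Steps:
E(O, f) = 0
k = 11 (k = 9 + (-1 - 1*(-3)) = 9 + (-1 + 3) = 9 + 2 = 11)
z(o, d) = 88 + d (z(o, d) = d + 8*11 = d + 88 = 88 + d)
c = -64 (c = -3 + (88 - 149) = -3 - 61 = -64)
sqrt(c + E(-119, 76/(-93))) = sqrt(-64 + 0) = sqrt(-64) = 8*I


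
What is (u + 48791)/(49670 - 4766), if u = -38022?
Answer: 10769/44904 ≈ 0.23982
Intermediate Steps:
(u + 48791)/(49670 - 4766) = (-38022 + 48791)/(49670 - 4766) = 10769/44904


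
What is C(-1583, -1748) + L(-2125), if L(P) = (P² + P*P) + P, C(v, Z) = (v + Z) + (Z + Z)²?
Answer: 21247810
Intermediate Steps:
C(v, Z) = Z + v + 4*Z² (C(v, Z) = (Z + v) + (2*Z)² = (Z + v) + 4*Z² = Z + v + 4*Z²)
L(P) = P + 2*P² (L(P) = (P² + P²) + P = 2*P² + P = P + 2*P²)
C(-1583, -1748) + L(-2125) = (-1748 - 1583 + 4*(-1748)²) - 2125*(1 + 2*(-2125)) = (-1748 - 1583 + 4*3055504) - 2125*(1 - 4250) = (-1748 - 1583 + 12222016) - 2125*(-4249) = 12218685 + 9029125 = 21247810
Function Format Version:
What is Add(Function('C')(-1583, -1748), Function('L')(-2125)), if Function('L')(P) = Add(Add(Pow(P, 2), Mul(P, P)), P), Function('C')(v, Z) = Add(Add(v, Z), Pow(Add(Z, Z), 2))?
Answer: 21247810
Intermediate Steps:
Function('C')(v, Z) = Add(Z, v, Mul(4, Pow(Z, 2))) (Function('C')(v, Z) = Add(Add(Z, v), Pow(Mul(2, Z), 2)) = Add(Add(Z, v), Mul(4, Pow(Z, 2))) = Add(Z, v, Mul(4, Pow(Z, 2))))
Function('L')(P) = Add(P, Mul(2, Pow(P, 2))) (Function('L')(P) = Add(Add(Pow(P, 2), Pow(P, 2)), P) = Add(Mul(2, Pow(P, 2)), P) = Add(P, Mul(2, Pow(P, 2))))
Add(Function('C')(-1583, -1748), Function('L')(-2125)) = Add(Add(-1748, -1583, Mul(4, Pow(-1748, 2))), Mul(-2125, Add(1, Mul(2, -2125)))) = Add(Add(-1748, -1583, Mul(4, 3055504)), Mul(-2125, Add(1, -4250))) = Add(Add(-1748, -1583, 12222016), Mul(-2125, -4249)) = Add(12218685, 9029125) = 21247810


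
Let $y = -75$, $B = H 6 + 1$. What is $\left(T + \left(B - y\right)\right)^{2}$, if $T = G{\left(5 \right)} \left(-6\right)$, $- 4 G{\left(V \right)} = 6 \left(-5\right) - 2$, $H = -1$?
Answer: $484$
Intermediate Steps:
$B = -5$ ($B = \left(-1\right) 6 + 1 = -6 + 1 = -5$)
$G{\left(V \right)} = 8$ ($G{\left(V \right)} = - \frac{6 \left(-5\right) - 2}{4} = - \frac{-30 - 2}{4} = \left(- \frac{1}{4}\right) \left(-32\right) = 8$)
$T = -48$ ($T = 8 \left(-6\right) = -48$)
$\left(T + \left(B - y\right)\right)^{2} = \left(-48 - -70\right)^{2} = \left(-48 + \left(-5 + 75\right)\right)^{2} = \left(-48 + 70\right)^{2} = 22^{2} = 484$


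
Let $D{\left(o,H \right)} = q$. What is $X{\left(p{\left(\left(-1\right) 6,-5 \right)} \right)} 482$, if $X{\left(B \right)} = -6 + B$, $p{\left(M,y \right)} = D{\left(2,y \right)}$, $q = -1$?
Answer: $-3374$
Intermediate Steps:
$D{\left(o,H \right)} = -1$
$p{\left(M,y \right)} = -1$
$X{\left(p{\left(\left(-1\right) 6,-5 \right)} \right)} 482 = \left(-6 - 1\right) 482 = \left(-7\right) 482 = -3374$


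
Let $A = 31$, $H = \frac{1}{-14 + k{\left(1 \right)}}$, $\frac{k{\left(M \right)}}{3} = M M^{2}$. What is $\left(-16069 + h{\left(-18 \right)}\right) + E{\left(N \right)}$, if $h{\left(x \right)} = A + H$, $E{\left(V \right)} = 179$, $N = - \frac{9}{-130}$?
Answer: $- \frac{174450}{11} \approx -15859.0$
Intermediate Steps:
$k{\left(M \right)} = 3 M^{3}$ ($k{\left(M \right)} = 3 M M^{2} = 3 M^{3}$)
$H = - \frac{1}{11}$ ($H = \frac{1}{-14 + 3 \cdot 1^{3}} = \frac{1}{-14 + 3 \cdot 1} = \frac{1}{-14 + 3} = \frac{1}{-11} = - \frac{1}{11} \approx -0.090909$)
$N = \frac{9}{130}$ ($N = \left(-9\right) \left(- \frac{1}{130}\right) = \frac{9}{130} \approx 0.069231$)
$h{\left(x \right)} = \frac{340}{11}$ ($h{\left(x \right)} = 31 - \frac{1}{11} = \frac{340}{11}$)
$\left(-16069 + h{\left(-18 \right)}\right) + E{\left(N \right)} = \left(-16069 + \frac{340}{11}\right) + 179 = - \frac{176419}{11} + 179 = - \frac{174450}{11}$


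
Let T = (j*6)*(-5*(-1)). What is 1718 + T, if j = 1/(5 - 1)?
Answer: 3451/2 ≈ 1725.5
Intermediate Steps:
j = ¼ (j = 1/4 = ¼ ≈ 0.25000)
T = 15/2 (T = ((¼)*6)*(-5*(-1)) = (3/2)*5 = 15/2 ≈ 7.5000)
1718 + T = 1718 + 15/2 = 3451/2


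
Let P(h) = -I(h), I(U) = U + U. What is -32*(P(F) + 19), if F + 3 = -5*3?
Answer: -1760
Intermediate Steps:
I(U) = 2*U
F = -18 (F = -3 - 5*3 = -3 - 15 = -18)
P(h) = -2*h
-32*(P(F) + 19) = -32*(-2*(-18) + 19) = -32*(36 + 19) = -32*55 = -1760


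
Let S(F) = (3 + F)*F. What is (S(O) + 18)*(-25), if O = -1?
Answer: -400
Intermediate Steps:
S(F) = F*(3 + F)
(S(O) + 18)*(-25) = (-(3 - 1) + 18)*(-25) = (-1*2 + 18)*(-25) = (-2 + 18)*(-25) = 16*(-25) = -400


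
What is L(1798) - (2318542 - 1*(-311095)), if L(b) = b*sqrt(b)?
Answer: -2629637 + 1798*sqrt(1798) ≈ -2.5534e+6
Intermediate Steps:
L(b) = b**(3/2)
L(1798) - (2318542 - 1*(-311095)) = 1798**(3/2) - (2318542 - 1*(-311095)) = 1798*sqrt(1798) - (2318542 + 311095) = 1798*sqrt(1798) - 1*2629637 = 1798*sqrt(1798) - 2629637 = -2629637 + 1798*sqrt(1798)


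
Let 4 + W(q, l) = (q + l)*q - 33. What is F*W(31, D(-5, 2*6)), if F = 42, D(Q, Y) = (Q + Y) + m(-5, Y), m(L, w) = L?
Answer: 41412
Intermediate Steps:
D(Q, Y) = -5 + Q + Y (D(Q, Y) = (Q + Y) - 5 = -5 + Q + Y)
W(q, l) = -37 + q*(l + q) (W(q, l) = -4 + ((q + l)*q - 33) = -4 + ((l + q)*q - 33) = -4 + (q*(l + q) - 33) = -4 + (-33 + q*(l + q)) = -37 + q*(l + q))
F*W(31, D(-5, 2*6)) = 42*(-37 + 31**2 + (-5 - 5 + 2*6)*31) = 42*(-37 + 961 + (-5 - 5 + 12)*31) = 42*(-37 + 961 + 2*31) = 42*(-37 + 961 + 62) = 42*986 = 41412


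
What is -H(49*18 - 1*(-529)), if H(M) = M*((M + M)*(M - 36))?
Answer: -5475032750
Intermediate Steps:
H(M) = 2*M**2*(-36 + M) (H(M) = M*((2*M)*(-36 + M)) = M*(2*M*(-36 + M)) = 2*M**2*(-36 + M))
-H(49*18 - 1*(-529)) = -2*(49*18 - 1*(-529))**2*(-36 + (49*18 - 1*(-529))) = -2*(882 + 529)**2*(-36 + (882 + 529)) = -2*1411**2*(-36 + 1411) = -2*1990921*1375 = -1*5475032750 = -5475032750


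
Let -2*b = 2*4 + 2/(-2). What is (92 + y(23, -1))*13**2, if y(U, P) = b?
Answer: 29913/2 ≈ 14957.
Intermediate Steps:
b = -7/2 (b = -(2*4 + 2/(-2))/2 = -(8 + 2*(-1/2))/2 = -(8 - 1)/2 = -1/2*7 = -7/2 ≈ -3.5000)
y(U, P) = -7/2
(92 + y(23, -1))*13**2 = (92 - 7/2)*13**2 = (177/2)*169 = 29913/2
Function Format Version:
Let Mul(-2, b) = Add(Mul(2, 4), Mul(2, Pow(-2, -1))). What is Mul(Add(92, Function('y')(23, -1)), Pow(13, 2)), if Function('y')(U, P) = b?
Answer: Rational(29913, 2) ≈ 14957.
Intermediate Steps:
b = Rational(-7, 2) (b = Mul(Rational(-1, 2), Add(Mul(2, 4), Mul(2, Pow(-2, -1)))) = Mul(Rational(-1, 2), Add(8, Mul(2, Rational(-1, 2)))) = Mul(Rational(-1, 2), Add(8, -1)) = Mul(Rational(-1, 2), 7) = Rational(-7, 2) ≈ -3.5000)
Function('y')(U, P) = Rational(-7, 2)
Mul(Add(92, Function('y')(23, -1)), Pow(13, 2)) = Mul(Add(92, Rational(-7, 2)), Pow(13, 2)) = Mul(Rational(177, 2), 169) = Rational(29913, 2)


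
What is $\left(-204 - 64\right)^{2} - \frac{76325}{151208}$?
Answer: $\frac{10860287067}{151208} \approx 71824.0$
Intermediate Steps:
$\left(-204 - 64\right)^{2} - \frac{76325}{151208} = \left(-268\right)^{2} - 76325 \cdot \frac{1}{151208} = 71824 - \frac{76325}{151208} = \frac{10860287067}{151208}$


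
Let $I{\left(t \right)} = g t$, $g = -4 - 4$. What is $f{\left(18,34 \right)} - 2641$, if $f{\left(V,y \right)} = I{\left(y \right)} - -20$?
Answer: $-2893$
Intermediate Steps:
$g = -8$ ($g = -4 - 4 = -8$)
$I{\left(t \right)} = - 8 t$
$f{\left(V,y \right)} = 20 - 8 y$ ($f{\left(V,y \right)} = - 8 y - -20 = - 8 y + 20 = 20 - 8 y$)
$f{\left(18,34 \right)} - 2641 = \left(20 - 272\right) - 2641 = -252 - 2641 = -2893$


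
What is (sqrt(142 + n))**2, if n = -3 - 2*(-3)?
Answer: 145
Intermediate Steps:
n = 3 (n = -3 + 6 = 3)
(sqrt(142 + n))**2 = (sqrt(142 + 3))**2 = (sqrt(145))**2 = 145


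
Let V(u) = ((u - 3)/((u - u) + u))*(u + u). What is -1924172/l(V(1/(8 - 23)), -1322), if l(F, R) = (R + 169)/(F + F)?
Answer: -354047648/17295 ≈ -20471.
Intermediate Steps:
V(u) = -6 + 2*u (V(u) = ((-3 + u)/(0 + u))*(2*u) = ((-3 + u)/u)*(2*u) = -6 + 2*u)
l(F, R) = (169 + R)/(2*F) (l(F, R) = (169 + R)/((2*F)) = (169 + R)*(1/(2*F)) = (169 + R)/(2*F))
-1924172/l(V(1/(8 - 23)), -1322) = -1924172*2*(-6 + 2/(8 - 23))/(169 - 1322) = -1924172/((1/2)*(-1153)/(-6 + 2/(-15))) = -1924172/((1/2)*(-1153)/(-6 + 2*(-1/15))) = -1924172/((1/2)*(-1153)/(-6 - 2/15)) = -1924172/((1/2)*(-1153)/(-92/15)) = -1924172/((1/2)*(-15/92)*(-1153)) = -1924172/17295/184 = -1924172*184/17295 = -354047648/17295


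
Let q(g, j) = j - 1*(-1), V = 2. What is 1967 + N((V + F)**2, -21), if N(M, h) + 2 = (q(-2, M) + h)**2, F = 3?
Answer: 1990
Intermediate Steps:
q(g, j) = 1 + j (q(g, j) = j + 1 = 1 + j)
N(M, h) = -2 + (1 + M + h)**2 (N(M, h) = -2 + ((1 + M) + h)**2 = -2 + (1 + M + h)**2)
1967 + N((V + F)**2, -21) = 1967 + (-2 + (1 + (2 + 3)**2 - 21)**2) = 1967 + (-2 + (1 + 5**2 - 21)**2) = 1967 + (-2 + (1 + 25 - 21)**2) = 1967 + (-2 + 5**2) = 1967 + (-2 + 25) = 1967 + 23 = 1990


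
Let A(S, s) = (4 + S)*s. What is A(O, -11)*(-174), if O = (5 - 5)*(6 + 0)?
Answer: 7656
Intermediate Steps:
O = 0 (O = 0*6 = 0)
A(S, s) = s*(4 + S)
A(O, -11)*(-174) = -11*(4 + 0)*(-174) = -11*4*(-174) = -44*(-174) = 7656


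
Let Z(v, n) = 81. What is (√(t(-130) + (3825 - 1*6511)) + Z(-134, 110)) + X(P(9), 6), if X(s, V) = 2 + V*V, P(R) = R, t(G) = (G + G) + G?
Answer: 119 + 2*I*√769 ≈ 119.0 + 55.462*I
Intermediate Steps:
t(G) = 3*G (t(G) = 2*G + G = 3*G)
X(s, V) = 2 + V²
(√(t(-130) + (3825 - 1*6511)) + Z(-134, 110)) + X(P(9), 6) = (√(3*(-130) + (3825 - 1*6511)) + 81) + (2 + 6²) = (√(-390 + (3825 - 6511)) + 81) + (2 + 36) = (√(-390 - 2686) + 81) + 38 = (√(-3076) + 81) + 38 = (2*I*√769 + 81) + 38 = (81 + 2*I*√769) + 38 = 119 + 2*I*√769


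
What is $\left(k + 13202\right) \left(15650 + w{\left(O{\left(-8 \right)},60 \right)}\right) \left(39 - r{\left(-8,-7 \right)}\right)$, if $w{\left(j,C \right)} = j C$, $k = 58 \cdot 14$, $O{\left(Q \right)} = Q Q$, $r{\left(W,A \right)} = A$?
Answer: $12564111560$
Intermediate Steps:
$O{\left(Q \right)} = Q^{2}$
$k = 812$
$w{\left(j,C \right)} = C j$
$\left(k + 13202\right) \left(15650 + w{\left(O{\left(-8 \right)},60 \right)}\right) \left(39 - r{\left(-8,-7 \right)}\right) = \left(812 + 13202\right) \left(15650 + 60 \left(-8\right)^{2}\right) \left(39 - -7\right) = 14014 \left(15650 + 60 \cdot 64\right) \left(39 + 7\right) = 14014 \left(15650 + 3840\right) 46 = 14014 \cdot 19490 \cdot 46 = 273132860 \cdot 46 = 12564111560$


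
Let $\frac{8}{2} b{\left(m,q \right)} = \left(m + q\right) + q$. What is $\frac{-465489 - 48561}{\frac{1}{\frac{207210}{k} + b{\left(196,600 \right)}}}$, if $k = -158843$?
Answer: $- \frac{28390465907850}{158843} \approx -1.7873 \cdot 10^{8}$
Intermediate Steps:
$b{\left(m,q \right)} = \frac{q}{2} + \frac{m}{4}$ ($b{\left(m,q \right)} = \frac{\left(m + q\right) + q}{4} = \frac{m + 2 q}{4} = \frac{q}{2} + \frac{m}{4}$)
$\frac{-465489 - 48561}{\frac{1}{\frac{207210}{k} + b{\left(196,600 \right)}}} = \frac{-465489 - 48561}{\frac{1}{\frac{207210}{-158843} + \left(\frac{1}{2} \cdot 600 + \frac{1}{4} \cdot 196\right)}} = \frac{-465489 - 48561}{\frac{1}{207210 \left(- \frac{1}{158843}\right) + \left(300 + 49\right)}} = - \frac{514050}{\frac{1}{- \frac{207210}{158843} + 349}} = - \frac{514050}{\frac{1}{\frac{55228997}{158843}}} = - \frac{514050}{\frac{158843}{55228997}} = \left(-514050\right) \frac{55228997}{158843} = - \frac{28390465907850}{158843}$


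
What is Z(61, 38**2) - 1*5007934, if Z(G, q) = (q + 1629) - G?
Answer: -5004922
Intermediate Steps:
Z(G, q) = 1629 + q - G (Z(G, q) = (1629 + q) - G = 1629 + q - G)
Z(61, 38**2) - 1*5007934 = (1629 + 38**2 - 1*61) - 1*5007934 = (1629 + 1444 - 61) - 5007934 = 3012 - 5007934 = -5004922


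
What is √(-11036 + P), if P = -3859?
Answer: 3*I*√1655 ≈ 122.05*I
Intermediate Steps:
√(-11036 + P) = √(-11036 - 3859) = √(-14895) = 3*I*√1655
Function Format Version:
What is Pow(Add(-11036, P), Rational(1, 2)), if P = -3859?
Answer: Mul(3, I, Pow(1655, Rational(1, 2))) ≈ Mul(122.05, I)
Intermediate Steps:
Pow(Add(-11036, P), Rational(1, 2)) = Pow(Add(-11036, -3859), Rational(1, 2)) = Pow(-14895, Rational(1, 2)) = Mul(3, I, Pow(1655, Rational(1, 2)))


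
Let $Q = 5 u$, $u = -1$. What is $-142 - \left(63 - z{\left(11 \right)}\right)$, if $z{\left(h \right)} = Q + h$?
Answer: $-199$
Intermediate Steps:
$Q = -5$ ($Q = 5 \left(-1\right) = -5$)
$z{\left(h \right)} = -5 + h$
$-142 - \left(63 - z{\left(11 \right)}\right) = -142 - \left(63 - \left(-5 + 11\right)\right) = -142 - \left(63 - 6\right) = -142 - 57 = -199$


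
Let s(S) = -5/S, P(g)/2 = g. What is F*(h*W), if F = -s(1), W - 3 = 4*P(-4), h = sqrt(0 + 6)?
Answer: -145*sqrt(6) ≈ -355.18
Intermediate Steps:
P(g) = 2*g
h = sqrt(6) ≈ 2.4495
W = -29 (W = 3 + 4*(2*(-4)) = 3 + 4*(-8) = 3 - 32 = -29)
F = 5 (F = -(-5)/1 = -(-5) = -1*(-5) = 5)
F*(h*W) = 5*(sqrt(6)*(-29)) = 5*(-29*sqrt(6)) = -145*sqrt(6)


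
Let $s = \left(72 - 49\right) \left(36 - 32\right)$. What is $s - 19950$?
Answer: $-19858$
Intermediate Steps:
$s = 92$ ($s = 23 \cdot 4 = 92$)
$s - 19950 = 92 - 19950 = -19858$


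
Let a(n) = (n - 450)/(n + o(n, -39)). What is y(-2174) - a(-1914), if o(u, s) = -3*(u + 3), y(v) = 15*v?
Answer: -41511742/1273 ≈ -32609.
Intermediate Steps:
o(u, s) = -9 - 3*u (o(u, s) = -3*(3 + u) = -9 - 3*u)
a(n) = (-450 + n)/(-9 - 2*n) (a(n) = (n - 450)/(n + (-9 - 3*n)) = (-450 + n)/(-9 - 2*n))
y(-2174) - a(-1914) = 15*(-2174) - (450 - 1*(-1914))/(9 + 2*(-1914)) = -32610 - (450 + 1914)/(9 - 3828) = -32610 - 2364/(-3819) = -32610 - (-1)*2364/3819 = -32610 - 1*(-788/1273) = -32610 + 788/1273 = -41511742/1273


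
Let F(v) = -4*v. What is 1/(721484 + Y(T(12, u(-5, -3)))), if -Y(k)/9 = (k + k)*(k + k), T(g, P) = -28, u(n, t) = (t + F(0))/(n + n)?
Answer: 1/693260 ≈ 1.4425e-6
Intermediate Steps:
u(n, t) = t/(2*n) (u(n, t) = (t - 4*0)/(n + n) = (t + 0)/((2*n)) = t*(1/(2*n)) = t/(2*n))
Y(k) = -36*k**2 (Y(k) = -9*(k + k)*(k + k) = -9*2*k*2*k = -36*k**2)
1/(721484 + Y(T(12, u(-5, -3)))) = 1/(721484 - 36*(-28)**2) = 1/(721484 - 36*784) = 1/(721484 - 28224) = 1/693260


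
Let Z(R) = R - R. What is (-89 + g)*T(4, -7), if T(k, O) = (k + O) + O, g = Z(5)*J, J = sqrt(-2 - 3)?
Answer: 890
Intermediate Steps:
J = I*sqrt(5) (J = sqrt(-5) = I*sqrt(5) ≈ 2.2361*I)
Z(R) = 0
g = 0 (g = 0*(I*sqrt(5)) = 0)
T(k, O) = k + 2*O (T(k, O) = (O + k) + O = k + 2*O)
(-89 + g)*T(4, -7) = (-89 + 0)*(4 + 2*(-7)) = -89*(4 - 14) = -89*(-10) = 890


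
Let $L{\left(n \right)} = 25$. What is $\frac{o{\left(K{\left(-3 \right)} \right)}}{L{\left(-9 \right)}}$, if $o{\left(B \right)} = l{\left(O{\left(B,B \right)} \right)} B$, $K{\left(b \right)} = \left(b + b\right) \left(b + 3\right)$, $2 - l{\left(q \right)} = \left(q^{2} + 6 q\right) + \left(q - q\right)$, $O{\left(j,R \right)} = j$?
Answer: $0$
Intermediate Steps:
$l{\left(q \right)} = 2 - q^{2} - 6 q$ ($l{\left(q \right)} = 2 - \left(\left(q^{2} + 6 q\right) + \left(q - q\right)\right) = 2 - \left(\left(q^{2} + 6 q\right) + 0\right) = 2 - \left(q^{2} + 6 q\right) = 2 - q^{2} - 6 q$)
$K{\left(b \right)} = 2 b \left(3 + b\right)$
$o{\left(B \right)} = B \left(2 - B^{2} - 6 B\right)$ ($o{\left(B \right)} = \left(2 - B^{2} - 6 B\right) B = B \left(2 - B^{2} - 6 B\right)$)
$\frac{o{\left(K{\left(-3 \right)} \right)}}{L{\left(-9 \right)}} = \frac{2 \left(-3\right) \left(3 - 3\right) \left(2 - \left(2 \left(-3\right) \left(3 - 3\right)\right)^{2} - 6 \cdot 2 \left(-3\right) \left(3 - 3\right)\right)}{25} = 2 \left(-3\right) 0 \left(2 - \left(2 \left(-3\right) 0\right)^{2} - 6 \cdot 2 \left(-3\right) 0\right) \frac{1}{25} = 0 \left(2 - 0^{2} - 0\right) \frac{1}{25} = 0 \left(2 - 0 + 0\right) \frac{1}{25} = 0 \left(2 + 0 + 0\right) \frac{1}{25} = 0 \cdot 2 \cdot \frac{1}{25} = 0 \cdot \frac{1}{25} = 0$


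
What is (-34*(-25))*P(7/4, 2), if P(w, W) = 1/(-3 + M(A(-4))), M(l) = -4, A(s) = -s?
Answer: -850/7 ≈ -121.43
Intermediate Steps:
P(w, W) = -⅐ (P(w, W) = 1/(-3 - 4) = 1/(-7) = -⅐)
(-34*(-25))*P(7/4, 2) = -34*(-25)*(-⅐) = 850*(-⅐) = -850/7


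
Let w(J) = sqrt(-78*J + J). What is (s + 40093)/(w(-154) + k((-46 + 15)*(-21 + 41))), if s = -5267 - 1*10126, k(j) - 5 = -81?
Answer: 938600/3041 + 950950*sqrt(2)/3041 ≈ 750.89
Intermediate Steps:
k(j) = -76 (k(j) = 5 - 81 = -76)
s = -15393 (s = -5267 - 10126 = -15393)
w(J) = sqrt(77)*sqrt(-J) (w(J) = sqrt(-77*J) = sqrt(77)*sqrt(-J))
(s + 40093)/(w(-154) + k((-46 + 15)*(-21 + 41))) = (-15393 + 40093)/(sqrt(77)*sqrt(-1*(-154)) - 76) = 24700/(sqrt(77)*sqrt(154) - 76) = 24700/(77*sqrt(2) - 76) = 24700/(-76 + 77*sqrt(2))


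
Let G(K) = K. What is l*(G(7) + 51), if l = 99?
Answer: 5742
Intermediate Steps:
l*(G(7) + 51) = 99*(7 + 51) = 99*58 = 5742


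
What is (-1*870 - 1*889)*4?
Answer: -7036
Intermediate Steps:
(-1*870 - 1*889)*4 = (-870 - 889)*4 = -1759*4 = -7036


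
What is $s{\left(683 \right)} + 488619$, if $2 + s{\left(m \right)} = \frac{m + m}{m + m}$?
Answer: $488618$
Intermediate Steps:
$s{\left(m \right)} = -1$ ($s{\left(m \right)} = -2 + \frac{m + m}{m + m} = -2 + \frac{2 m}{2 m} = -2 + 2 m \frac{1}{2 m} = -2 + 1 = -1$)
$s{\left(683 \right)} + 488619 = -1 + 488619 = 488618$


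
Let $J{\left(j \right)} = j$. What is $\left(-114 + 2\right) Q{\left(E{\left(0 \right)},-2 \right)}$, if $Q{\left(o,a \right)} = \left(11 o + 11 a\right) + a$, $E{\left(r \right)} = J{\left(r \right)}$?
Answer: $2688$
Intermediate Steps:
$E{\left(r \right)} = r$
$Q{\left(o,a \right)} = 11 o + 12 a$ ($Q{\left(o,a \right)} = \left(11 a + 11 o\right) + a = 11 o + 12 a$)
$\left(-114 + 2\right) Q{\left(E{\left(0 \right)},-2 \right)} = \left(-114 + 2\right) \left(11 \cdot 0 + 12 \left(-2\right)\right) = - 112 \left(0 - 24\right) = \left(-112\right) \left(-24\right) = 2688$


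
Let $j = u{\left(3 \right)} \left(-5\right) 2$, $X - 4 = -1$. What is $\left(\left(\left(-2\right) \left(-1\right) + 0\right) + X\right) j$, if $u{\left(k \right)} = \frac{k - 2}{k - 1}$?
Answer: $-25$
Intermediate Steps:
$X = 3$ ($X = 4 - 1 = 3$)
$u{\left(k \right)} = \frac{-2 + k}{-1 + k}$
$j = -5$ ($j = \frac{-2 + 3}{-1 + 3} \left(-5\right) 2 = \frac{1}{2} \cdot 1 \left(-5\right) 2 = \frac{1}{2} \left(-5\right) 2 = \left(- \frac{5}{2}\right) 2 = -5$)
$\left(\left(\left(-2\right) \left(-1\right) + 0\right) + X\right) j = \left(\left(\left(-2\right) \left(-1\right) + 0\right) + 3\right) \left(-5\right) = \left(\left(2 + 0\right) + 3\right) \left(-5\right) = \left(2 + 3\right) \left(-5\right) = 5 \left(-5\right) = -25$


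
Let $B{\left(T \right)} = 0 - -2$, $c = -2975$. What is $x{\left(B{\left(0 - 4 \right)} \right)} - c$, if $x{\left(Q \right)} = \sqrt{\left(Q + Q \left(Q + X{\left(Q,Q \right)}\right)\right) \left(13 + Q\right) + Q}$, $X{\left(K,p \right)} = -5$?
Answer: $2975 + i \sqrt{58} \approx 2975.0 + 7.6158 i$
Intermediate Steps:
$B{\left(T \right)} = 2$ ($B{\left(T \right)} = 0 + 2 = 2$)
$x{\left(Q \right)} = \sqrt{Q + \left(13 + Q\right) \left(Q + Q \left(-5 + Q\right)\right)}$ ($x{\left(Q \right)} = \sqrt{\left(Q + Q \left(Q - 5\right)\right) \left(13 + Q\right) + Q} = \sqrt{\left(Q + Q \left(-5 + Q\right)\right) \left(13 + Q\right) + Q} = \sqrt{\left(13 + Q\right) \left(Q + Q \left(-5 + Q\right)\right) + Q} = \sqrt{Q + \left(13 + Q\right) \left(Q + Q \left(-5 + Q\right)\right)}$)
$x{\left(B{\left(0 - 4 \right)} \right)} - c = \sqrt{2 \left(-51 + 2^{2} + 9 \cdot 2\right)} - -2975 = \sqrt{2 \left(-51 + 4 + 18\right)} + 2975 = \sqrt{2 \left(-29\right)} + 2975 = \sqrt{-58} + 2975 = i \sqrt{58} + 2975 = 2975 + i \sqrt{58}$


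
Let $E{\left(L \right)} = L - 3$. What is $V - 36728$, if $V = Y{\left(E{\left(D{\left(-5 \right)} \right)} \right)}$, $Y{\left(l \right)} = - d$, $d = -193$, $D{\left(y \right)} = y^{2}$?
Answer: $-36535$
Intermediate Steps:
$E{\left(L \right)} = -3 + L$
$Y{\left(l \right)} = 193$ ($Y{\left(l \right)} = \left(-1\right) \left(-193\right) = 193$)
$V = 193$
$V - 36728 = 193 - 36728 = -36535$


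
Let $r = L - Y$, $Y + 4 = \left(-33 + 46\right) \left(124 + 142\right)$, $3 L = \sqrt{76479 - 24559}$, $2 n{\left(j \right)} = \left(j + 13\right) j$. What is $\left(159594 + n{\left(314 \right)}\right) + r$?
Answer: $207479 + \frac{4 \sqrt{3245}}{3} \approx 2.0756 \cdot 10^{5}$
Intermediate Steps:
$n{\left(j \right)} = \frac{j \left(13 + j\right)}{2}$ ($n{\left(j \right)} = \frac{\left(j + 13\right) j}{2} = \frac{\left(13 + j\right) j}{2} = \frac{j \left(13 + j\right)}{2}$)
$L = \frac{4 \sqrt{3245}}{3}$ ($L = \frac{\sqrt{76479 - 24559}}{3} = \frac{\sqrt{51920}}{3} = \frac{4 \sqrt{3245}}{3} \approx 75.953$)
$Y = 3454$ ($Y = -4 + \left(-33 + 46\right) \left(124 + 142\right) = -4 + 13 \cdot 266 = -4 + 3458 = 3454$)
$r = -3454 + \frac{4 \sqrt{3245}}{3}$ ($r = \frac{4 \sqrt{3245}}{3} - 3454 = -3454 + \frac{4 \sqrt{3245}}{3} \approx -3378.0$)
$\left(159594 + n{\left(314 \right)}\right) + r = \left(159594 + \frac{1}{2} \cdot 314 \left(13 + 314\right)\right) - \left(3454 - \frac{4 \sqrt{3245}}{3}\right) = \left(159594 + \frac{1}{2} \cdot 314 \cdot 327\right) - \left(3454 - \frac{4 \sqrt{3245}}{3}\right) = \left(159594 + 51339\right) - \left(3454 - \frac{4 \sqrt{3245}}{3}\right) = 210933 - \left(3454 - \frac{4 \sqrt{3245}}{3}\right) = 207479 + \frac{4 \sqrt{3245}}{3}$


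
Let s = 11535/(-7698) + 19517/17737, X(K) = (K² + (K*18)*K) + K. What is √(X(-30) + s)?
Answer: √35358760223121504174/45513142 ≈ 130.65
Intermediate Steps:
X(K) = K + 19*K² (X(K) = (K² + (18*K)*K) + K = (K² + 18*K²) + K = 19*K² + K = K + 19*K²)
s = -18118143/45513142 (s = 11535*(-1/7698) + 19517*(1/17737) = -3845/2566 + 19517/17737 = -18118143/45513142 ≈ -0.39809)
√(X(-30) + s) = √(-30*(1 + 19*(-30)) - 18118143/45513142) = √(-30*(1 - 570) - 18118143/45513142) = √(-30*(-569) - 18118143/45513142) = √(17070 - 18118143/45513142) = √(776891215797/45513142) = √35358760223121504174/45513142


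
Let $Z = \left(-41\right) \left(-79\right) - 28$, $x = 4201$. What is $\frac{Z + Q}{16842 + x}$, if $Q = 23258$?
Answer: $\frac{26469}{21043} \approx 1.2579$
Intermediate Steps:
$Z = 3211$ ($Z = 3239 - 28 = 3211$)
$\frac{Z + Q}{16842 + x} = \frac{3211 + 23258}{16842 + 4201} = \frac{26469}{21043}$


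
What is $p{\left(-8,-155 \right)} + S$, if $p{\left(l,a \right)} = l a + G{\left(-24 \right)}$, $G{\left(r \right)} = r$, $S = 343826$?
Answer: $345042$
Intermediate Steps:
$p{\left(l,a \right)} = -24 + a l$ ($p{\left(l,a \right)} = l a - 24 = a l - 24 = -24 + a l$)
$p{\left(-8,-155 \right)} + S = \left(-24 - -1240\right) + 343826 = \left(-24 + 1240\right) + 343826 = 1216 + 343826 = 345042$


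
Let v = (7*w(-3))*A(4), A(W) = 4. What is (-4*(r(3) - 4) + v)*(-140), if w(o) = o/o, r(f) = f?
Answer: -4480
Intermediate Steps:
w(o) = 1
v = 28 (v = (7*1)*4 = 7*4 = 28)
(-4*(r(3) - 4) + v)*(-140) = (-4*(3 - 4) + 28)*(-140) = (-4*(-1) + 28)*(-140) = (4 + 28)*(-140) = 32*(-140) = -4480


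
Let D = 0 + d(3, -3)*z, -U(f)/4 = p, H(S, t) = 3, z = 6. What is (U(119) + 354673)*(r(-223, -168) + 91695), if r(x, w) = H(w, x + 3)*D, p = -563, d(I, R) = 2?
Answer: 32741087175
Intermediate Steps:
U(f) = 2252 (U(f) = -4*(-563) = 2252)
D = 12 (D = 0 + 2*6 = 0 + 12 = 12)
r(x, w) = 36 (r(x, w) = 3*12 = 36)
(U(119) + 354673)*(r(-223, -168) + 91695) = (2252 + 354673)*(36 + 91695) = 356925*91731 = 32741087175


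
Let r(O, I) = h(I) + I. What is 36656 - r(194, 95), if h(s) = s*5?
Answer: 36086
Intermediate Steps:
h(s) = 5*s
r(O, I) = 6*I (r(O, I) = 5*I + I = 6*I)
36656 - r(194, 95) = 36656 - 6*95 = 36656 - 1*570 = 36656 - 570 = 36086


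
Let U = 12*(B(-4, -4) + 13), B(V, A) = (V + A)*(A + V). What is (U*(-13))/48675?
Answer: -364/1475 ≈ -0.24678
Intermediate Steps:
B(V, A) = (A + V)**2 (B(V, A) = (A + V)*(A + V) = (A + V)**2)
U = 924 (U = 12*((-4 - 4)**2 + 13) = 12*((-8)**2 + 13) = 12*(64 + 13) = 12*77 = 924)
(U*(-13))/48675 = (924*(-13))/48675 = -12012*1/48675 = -364/1475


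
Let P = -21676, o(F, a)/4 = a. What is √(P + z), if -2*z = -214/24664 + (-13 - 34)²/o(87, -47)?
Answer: I*√205972091506/3083 ≈ 147.21*I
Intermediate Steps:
o(F, a) = 4*a
z = 18126/3083 (z = -(-214/24664 + (-13 - 34)²/((4*(-47))))/2 = -(-214*1/24664 + (-47)²/(-188))/2 = -(-107/12332 + 2209*(-1/188))/2 = -(-107/12332 - 47/4)/2 = -½*(-36252/3083) = 18126/3083 ≈ 5.8793)
√(P + z) = √(-21676 + 18126/3083) = √(-66808982/3083) = I*√205972091506/3083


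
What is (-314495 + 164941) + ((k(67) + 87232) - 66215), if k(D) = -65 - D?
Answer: -128669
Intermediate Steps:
(-314495 + 164941) + ((k(67) + 87232) - 66215) = (-314495 + 164941) + (((-65 - 1*67) + 87232) - 66215) = -149554 + (((-65 - 67) + 87232) - 66215) = -149554 + ((-132 + 87232) - 66215) = -149554 + (87100 - 66215) = -149554 + 20885 = -128669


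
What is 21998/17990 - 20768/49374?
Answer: 178128233/222059565 ≈ 0.80216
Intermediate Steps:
21998/17990 - 20768/49374 = 21998*(1/17990) - 20768*1/49374 = 10999/8995 - 10384/24687 = 178128233/222059565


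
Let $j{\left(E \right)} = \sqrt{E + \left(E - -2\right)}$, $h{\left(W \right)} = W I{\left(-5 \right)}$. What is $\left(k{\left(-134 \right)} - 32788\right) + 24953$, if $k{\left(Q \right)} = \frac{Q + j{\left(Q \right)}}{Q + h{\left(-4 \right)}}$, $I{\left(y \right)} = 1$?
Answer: $- \frac{540548}{69} - \frac{i \sqrt{266}}{138} \approx -7834.0 - 0.11818 i$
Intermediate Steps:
$h{\left(W \right)} = W$ ($h{\left(W \right)} = W 1 = W$)
$j{\left(E \right)} = \sqrt{2 + 2 E}$ ($j{\left(E \right)} = \sqrt{E + \left(E + 2\right)} = \sqrt{E + \left(2 + E\right)} = \sqrt{2 + 2 E}$)
$k{\left(Q \right)} = \frac{Q + \sqrt{2 + 2 Q}}{-4 + Q}$ ($k{\left(Q \right)} = \frac{Q + \sqrt{2 + 2 Q}}{Q - 4} = \frac{Q + \sqrt{2 + 2 Q}}{-4 + Q}$)
$\left(k{\left(-134 \right)} - 32788\right) + 24953 = \left(\frac{-134 + \sqrt{2 + 2 \left(-134\right)}}{-4 - 134} - 32788\right) + 24953 = \left(\frac{-134 + \sqrt{2 - 268}}{-138} - 32788\right) + 24953 = \left(- \frac{-134 + \sqrt{-266}}{138} - 32788\right) + 24953 = \left(- \frac{-134 + i \sqrt{266}}{138} - 32788\right) + 24953 = \left(\left(\frac{67}{69} - \frac{i \sqrt{266}}{138}\right) - 32788\right) + 24953 = \left(- \frac{2262305}{69} - \frac{i \sqrt{266}}{138}\right) + 24953 = - \frac{540548}{69} - \frac{i \sqrt{266}}{138}$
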